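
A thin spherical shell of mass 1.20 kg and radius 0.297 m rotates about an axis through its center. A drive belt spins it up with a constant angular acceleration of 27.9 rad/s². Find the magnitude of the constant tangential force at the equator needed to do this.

I = (2/3)MR² = (2/3)(1.20)(0.297)² = 0.07057 kg·m².
The required torque is τ = Iα = (0.07057)(27.90) = 1.969 N·m.
A tangential force at the equator gives τ = FR, so F = τ/R = 1.969/0.297 = 6.629 N.

F ≈ 6.63 N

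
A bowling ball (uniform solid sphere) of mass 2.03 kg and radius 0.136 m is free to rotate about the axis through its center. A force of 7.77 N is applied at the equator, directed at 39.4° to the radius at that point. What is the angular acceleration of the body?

α ≈ 44.7 rad/s²

I = (2/5)MR² = (2/5)(2.03)(0.136)² = 0.01502 kg·m².
Only the tangential component produces torque: τ = F R sinθ = (7.77)(0.136) sin 39.4° = 0.6707 N·m.
From τ = Iα: α = 0.6707/0.01502 = 44.66 rad/s².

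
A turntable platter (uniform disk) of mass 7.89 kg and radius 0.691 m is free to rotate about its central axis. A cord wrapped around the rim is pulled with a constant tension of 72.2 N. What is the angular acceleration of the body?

α ≈ 26.5 rad/s²

I = ½MR² = (1/2)(7.89)(0.691)² = 1.884 kg·m².
τ = F R = (72.2)(0.691) = 49.89 N·m.
Newton's second law for rotation, τ = Iα, gives α = τ/I = 49.89/1.884 = 26.49 rad/s².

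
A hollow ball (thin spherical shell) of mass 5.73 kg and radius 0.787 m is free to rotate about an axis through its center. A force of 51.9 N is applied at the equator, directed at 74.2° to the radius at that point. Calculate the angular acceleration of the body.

I = (2/3)MR² = (2/3)(5.73)(0.787)² = 2.366 kg·m².
Only the tangential component produces torque: τ = F R sinθ = (51.9)(0.787) sin 74.2° = 39.30 N·m.
Newton's second law for rotation, τ = Iα, gives α = τ/I = 39.30/2.366 = 16.61 rad/s².

α ≈ 16.6 rad/s²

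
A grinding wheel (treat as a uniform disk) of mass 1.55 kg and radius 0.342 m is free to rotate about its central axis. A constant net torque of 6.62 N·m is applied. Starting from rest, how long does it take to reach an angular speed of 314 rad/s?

I = ½MR² = (1/2)(1.55)(0.342)² = 0.09065 kg·m².
α = τ/I = 6.62/0.09065 = 73.03 rad/s².
ω = αt ⇒ t = ω/α = 314/73.03 = 4.300 s.

t ≈ 4.30 s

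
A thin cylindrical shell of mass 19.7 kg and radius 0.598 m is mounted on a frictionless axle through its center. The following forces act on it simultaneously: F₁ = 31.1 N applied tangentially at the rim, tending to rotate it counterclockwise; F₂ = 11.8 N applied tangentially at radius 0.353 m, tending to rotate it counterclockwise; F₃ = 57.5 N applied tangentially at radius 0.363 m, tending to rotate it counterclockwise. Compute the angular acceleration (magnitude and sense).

α ≈ 6.19 rad/s², counterclockwise

I = MR² = (19.7)(0.598)² = 7.045 kg·m².
Taking counterclockwise as positive: τ₁ = +(31.1)(0.598) = +18.60 N·m; τ₂ = +(11.8)(0.353) = +4.165 N·m; τ₃ = +(57.5)(0.363) = +20.87 N·m.
Net torque τ = 43.64 N·m.
α = τ/I = 43.64/7.045 = 6.194 rad/s².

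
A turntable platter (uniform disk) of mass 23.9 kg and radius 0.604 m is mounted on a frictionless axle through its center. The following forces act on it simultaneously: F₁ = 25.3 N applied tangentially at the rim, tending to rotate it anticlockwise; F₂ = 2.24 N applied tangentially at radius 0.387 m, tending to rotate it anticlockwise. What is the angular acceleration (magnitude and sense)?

α ≈ 3.70 rad/s², anticlockwise

I = ½MR² = (1/2)(23.9)(0.604)² = 4.360 kg·m².
Taking anticlockwise as positive: τ₁ = +(25.3)(0.604) = +15.28 N·m; τ₂ = +(2.24)(0.387) = +0.8669 N·m.
Net torque τ = 16.15 N·m.
α = τ/I = 16.15/4.360 = 3.704 rad/s².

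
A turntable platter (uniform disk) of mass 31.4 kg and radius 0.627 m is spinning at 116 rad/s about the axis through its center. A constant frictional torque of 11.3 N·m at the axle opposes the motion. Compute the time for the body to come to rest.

t ≈ 63.4 s

I = ½MR² = (1/2)(31.4)(0.627)² = 6.172 kg·m².
The net torque has magnitude 11.3 N·m, opposing ω.
|α| = τ/I = 11.30/6.172 = 1.831 rad/s² (deceleration).
0 = ω₀ − |α|t ⇒ t = ω₀/|α| = 116/1.831 = 63.36 s.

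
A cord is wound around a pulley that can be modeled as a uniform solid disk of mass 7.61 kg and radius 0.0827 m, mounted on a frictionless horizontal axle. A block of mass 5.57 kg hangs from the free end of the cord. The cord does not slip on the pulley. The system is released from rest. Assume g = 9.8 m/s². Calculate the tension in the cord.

I = ½MR² = (1/2)(7.61)(0.0827)² = 0.02602 kg·m².
Block: mg − T = ma. Pulley: TR = Iα. No-slip: a = αR, so T = (I/R²)a = 3.805·a.
Then mg = (m + 3.805)a, so a = (5.57)(9.8)/(5.57 + 3.805) = 5.823 m/s².
T = 3.805·a = 22.15 N.

T ≈ 22.2 N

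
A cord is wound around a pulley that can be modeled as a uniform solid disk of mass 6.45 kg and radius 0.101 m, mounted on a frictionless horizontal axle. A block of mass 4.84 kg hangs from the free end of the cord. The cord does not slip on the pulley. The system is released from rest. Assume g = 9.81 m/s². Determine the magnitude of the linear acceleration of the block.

I = ½MR² = (1/2)(6.45)(0.101)² = 0.03290 kg·m².
Block: mg − T = ma. Pulley: TR = Iα. No-slip: a = αR, so T = (I/R²)a = 3.225·a.
Then mg = (m + 3.225)a, so a = (4.84)(9.81)/(4.84 + 3.225) = 5.887 m/s².

a ≈ 5.89 m/s²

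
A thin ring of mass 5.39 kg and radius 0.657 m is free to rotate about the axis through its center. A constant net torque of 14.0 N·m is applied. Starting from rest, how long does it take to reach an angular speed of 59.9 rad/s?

t ≈ 9.95 s

I = MR² = (5.39)(0.657)² = 2.327 kg·m².
α = τ/I = 14.0/2.327 = 6.017 rad/s².
ω = αt ⇒ t = ω/α = 59.9/6.017 = 9.954 s.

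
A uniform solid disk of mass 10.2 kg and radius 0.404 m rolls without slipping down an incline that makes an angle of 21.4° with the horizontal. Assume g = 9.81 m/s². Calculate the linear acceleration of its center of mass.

Translation along the incline: Mg sinθ − f = Ma.
Rotation about the center: fR = Iα with I = ½MR². No-slip gives a = αR, so f = (I/R²)a = (1/2)M a.
Substituting: Mg sinθ = (1 + 0.5000)Ma, so a = g sinθ/(1 + 0.5000) = (9.81) sin 21.4° / 1.500 = 2.386 m/s².

a ≈ 2.39 m/s²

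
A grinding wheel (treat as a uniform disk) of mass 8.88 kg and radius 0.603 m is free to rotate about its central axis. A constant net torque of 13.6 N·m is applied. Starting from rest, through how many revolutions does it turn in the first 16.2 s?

≈ 176 revolutions

I = ½MR² = (1/2)(8.88)(0.603)² = 1.614 kg·m².
α = τ/I = 13.6/1.614 = 8.424 rad/s².
θ = ½αt² = ½(8.424)(16.2)² = 1105 rad.
Revolutions = θ/(2π) = 175.9.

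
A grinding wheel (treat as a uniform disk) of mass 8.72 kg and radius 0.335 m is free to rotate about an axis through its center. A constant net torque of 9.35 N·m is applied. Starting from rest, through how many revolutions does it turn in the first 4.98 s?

I = ½MR² = (1/2)(8.72)(0.335)² = 0.4893 kg·m².
α = τ/I = 9.35/0.4893 = 19.11 rad/s².
θ = ½αt² = ½(19.11)(4.98)² = 237.0 rad.
Revolutions = θ/(2π) = 37.71.

≈ 37.7 revolutions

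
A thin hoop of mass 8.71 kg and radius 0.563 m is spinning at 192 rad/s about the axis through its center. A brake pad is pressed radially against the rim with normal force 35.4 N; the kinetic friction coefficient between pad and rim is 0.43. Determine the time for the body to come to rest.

t ≈ 61.9 s

I = MR² = (8.71)(0.563)² = 2.761 kg·m².
Friction force f = μN = (0.43)(35.4) = 15.22 N at the rim; torque magnitude τ = fR = 8.570 N·m, opposing ω.
|α| = τ/I = 8.570/2.761 = 3.104 rad/s² (deceleration).
0 = ω₀ − |α|t ⇒ t = ω₀/|α| = 192/3.104 = 61.85 s.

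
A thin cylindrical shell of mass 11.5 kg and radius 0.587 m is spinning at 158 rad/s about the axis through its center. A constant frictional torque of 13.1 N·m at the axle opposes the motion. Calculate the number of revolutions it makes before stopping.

I = MR² = (11.5)(0.587)² = 3.963 kg·m².
The net torque has magnitude 13.1 N·m, opposing ω.
|α| = τ/I = 13.10/3.963 = 3.306 rad/s² (deceleration).
ω² = ω₀² − 2|α|θ with ω = 0 ⇒ θ = ω₀²/(2|α|) = 3776 rad = 600.9 rev.

≈ 601 revolutions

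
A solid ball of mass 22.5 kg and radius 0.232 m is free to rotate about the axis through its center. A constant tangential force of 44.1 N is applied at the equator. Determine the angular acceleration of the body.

α ≈ 21.1 rad/s²

I = (2/5)MR² = (2/5)(22.5)(0.232)² = 0.4844 kg·m².
τ = F R = (44.1)(0.232) = 10.23 N·m.
From τ = Iα: α = 10.23/0.4844 = 21.12 rad/s².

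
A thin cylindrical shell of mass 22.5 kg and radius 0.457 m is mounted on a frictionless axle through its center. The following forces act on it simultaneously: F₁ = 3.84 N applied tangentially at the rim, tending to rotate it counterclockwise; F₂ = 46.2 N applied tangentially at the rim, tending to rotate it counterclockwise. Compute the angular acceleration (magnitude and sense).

I = MR² = (22.5)(0.457)² = 4.699 kg·m².
Taking counterclockwise as positive: τ₁ = +(3.84)(0.457) = +1.755 N·m; τ₂ = +(46.2)(0.457) = +21.11 N·m.
Net torque τ = 22.87 N·m.
α = τ/I = 22.87/4.699 = 4.867 rad/s².

α ≈ 4.87 rad/s², counterclockwise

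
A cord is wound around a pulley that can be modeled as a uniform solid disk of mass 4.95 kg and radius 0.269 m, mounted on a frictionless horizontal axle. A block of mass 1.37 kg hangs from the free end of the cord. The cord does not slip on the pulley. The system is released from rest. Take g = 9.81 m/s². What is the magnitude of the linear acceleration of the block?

I = ½MR² = (1/2)(4.95)(0.269)² = 0.1791 kg·m².
Block: mg − T = ma. Pulley: TR = Iα. No-slip: a = αR, so T = (I/R²)a = 2.475·a.
Then mg = (m + 2.475)a, so a = (1.37)(9.81)/(1.37 + 2.475) = 3.495 m/s².

a ≈ 3.50 m/s²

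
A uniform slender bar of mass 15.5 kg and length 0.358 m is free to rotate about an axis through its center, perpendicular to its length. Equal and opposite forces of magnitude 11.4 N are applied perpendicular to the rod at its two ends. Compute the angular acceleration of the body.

I = (1/12)ML² = (1/12)(15.5)(0.358)² = 0.1655 kg·m².
The couple gives τ = F·(L/2) + F·(L/2) = F L = (11.4)(0.358) = 4.081 N·m.
From τ = Iα: α = 4.081/0.1655 = 24.65 rad/s².

α ≈ 24.7 rad/s²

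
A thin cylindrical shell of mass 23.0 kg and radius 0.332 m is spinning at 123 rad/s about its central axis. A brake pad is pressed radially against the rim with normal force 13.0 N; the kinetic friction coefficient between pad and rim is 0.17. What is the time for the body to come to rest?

t ≈ 425 s

I = MR² = (23.0)(0.332)² = 2.535 kg·m².
Friction force f = μN = (0.17)(13.0) = 2.210 N at the rim; torque magnitude τ = fR = 0.7337 N·m, opposing ω.
|α| = τ/I = 0.7337/2.535 = 0.2894 rad/s² (deceleration).
0 = ω₀ − |α|t ⇒ t = ω₀/|α| = 123/0.2894 = 425.0 s.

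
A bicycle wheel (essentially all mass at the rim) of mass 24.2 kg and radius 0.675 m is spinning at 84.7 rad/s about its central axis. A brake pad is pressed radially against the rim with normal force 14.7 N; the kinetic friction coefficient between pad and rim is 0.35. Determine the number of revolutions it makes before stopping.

I = MR² = (24.2)(0.675)² = 11.03 kg·m².
Friction force f = μN = (0.35)(14.7) = 5.145 N at the rim; torque magnitude τ = fR = 3.473 N·m, opposing ω.
|α| = τ/I = 3.473/11.03 = 0.3150 rad/s² (deceleration).
ω² = ω₀² − 2|α|θ with ω = 0 ⇒ θ = ω₀²/(2|α|) = 11390 rad = 1813 rev.

≈ 1810 revolutions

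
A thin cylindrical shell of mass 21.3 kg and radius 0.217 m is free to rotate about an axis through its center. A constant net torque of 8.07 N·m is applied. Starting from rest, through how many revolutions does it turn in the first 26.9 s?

I = MR² = (21.3)(0.217)² = 1.003 kg·m².
α = τ/I = 8.07/1.003 = 8.046 rad/s².
θ = ½αt² = ½(8.046)(26.9)² = 2911 rad.
Revolutions = θ/(2π) = 463.3.

≈ 463 revolutions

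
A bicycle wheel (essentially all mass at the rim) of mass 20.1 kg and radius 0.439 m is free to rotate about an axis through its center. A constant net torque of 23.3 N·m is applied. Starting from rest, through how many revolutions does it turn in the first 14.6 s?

≈ 102 revolutions

I = MR² = (20.1)(0.439)² = 3.874 kg·m².
α = τ/I = 23.3/3.874 = 6.015 rad/s².
θ = ½αt² = ½(6.015)(14.6)² = 641.1 rad.
Revolutions = θ/(2π) = 102.0.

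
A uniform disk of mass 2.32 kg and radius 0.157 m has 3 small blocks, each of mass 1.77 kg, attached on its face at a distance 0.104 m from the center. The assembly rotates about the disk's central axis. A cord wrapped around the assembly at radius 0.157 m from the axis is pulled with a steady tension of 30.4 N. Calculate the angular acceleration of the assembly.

I_disk = ½MR² = ½(2.32)(0.157)² = 0.02859 kg·m².
I_blocks = 3·m·r² = 3(1.77)(0.104)² = 0.05743 kg·m².
Total I = 0.08603 kg·m².
τ = F r = (30.4)(0.157) = 4.773 N·m.
α = τ/I = 4.773/0.08603 = 55.48 rad/s².

α ≈ 55.5 rad/s²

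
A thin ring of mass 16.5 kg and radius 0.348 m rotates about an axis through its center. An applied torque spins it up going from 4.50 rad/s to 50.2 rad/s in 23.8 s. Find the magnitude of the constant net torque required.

τ ≈ 3.84 N·m

I = MR² = (16.5)(0.348)² = 1.998 kg·m².
α = Δω/Δt = (50.2 − 4.50)/23.8 = 1.920 rad/s².
τ = Iα = (1.998)(1.920) = 3.837 N·m.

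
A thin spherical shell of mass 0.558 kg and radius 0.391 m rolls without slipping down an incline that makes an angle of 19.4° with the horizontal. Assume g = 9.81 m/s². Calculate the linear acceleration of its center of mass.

Translation along the incline: Mg sinθ − f = Ma.
Rotation about the center: fR = Iα with I = (2/3)MR². No-slip gives a = αR, so f = (I/R²)a = (2/3)M a.
Substituting: Mg sinθ = (1 + 0.6667)Ma, so a = g sinθ/(1 + 0.6667) = (9.81) sin 19.4° / 1.667 = 1.955 m/s².

a ≈ 1.96 m/s²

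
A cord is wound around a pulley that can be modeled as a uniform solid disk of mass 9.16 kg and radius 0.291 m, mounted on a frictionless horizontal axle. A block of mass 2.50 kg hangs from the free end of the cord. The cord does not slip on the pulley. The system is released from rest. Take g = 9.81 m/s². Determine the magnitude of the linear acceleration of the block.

I = ½MR² = (1/2)(9.16)(0.291)² = 0.3878 kg·m².
Block: mg − T = ma. Pulley: TR = Iα. No-slip: a = αR, so T = (I/R²)a = 4.580·a.
Then mg = (m + 4.580)a, so a = (2.50)(9.81)/(2.50 + 4.580) = 3.464 m/s².

a ≈ 3.46 m/s²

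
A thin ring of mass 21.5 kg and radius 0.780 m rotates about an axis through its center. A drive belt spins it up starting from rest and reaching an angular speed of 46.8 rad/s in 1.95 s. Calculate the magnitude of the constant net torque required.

I = MR² = (21.5)(0.780)² = 13.08 kg·m².
α = Δω/Δt = (46.8 − 0)/1.95 = 24.00 rad/s².
τ = Iα = (13.08)(24.00) = 313.9 N·m.

τ ≈ 314 N·m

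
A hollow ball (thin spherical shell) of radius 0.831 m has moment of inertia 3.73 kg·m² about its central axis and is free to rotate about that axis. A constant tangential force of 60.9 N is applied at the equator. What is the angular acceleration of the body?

α ≈ 13.6 rad/s²

τ = F R = (60.9)(0.831) = 50.61 N·m.
Newton's second law for rotation, τ = Iα, gives α = τ/I = 50.61/3.730 = 13.57 rad/s².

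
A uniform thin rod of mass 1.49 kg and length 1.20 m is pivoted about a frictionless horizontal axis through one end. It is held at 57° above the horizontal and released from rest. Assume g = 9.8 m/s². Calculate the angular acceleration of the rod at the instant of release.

About the pivot, I = (1/3)ML² = (1/3)(1.49)(1.20)² = 0.7152 kg·m².
The weight acts at the center, a distance L/2 = 0.6000 m from the pivot; τ = Mg(L/2) cos 57° = 4.772 N·m.
α = τ/I = 4.772/0.7152 = 6.672 rad/s².

α ≈ 6.67 rad/s²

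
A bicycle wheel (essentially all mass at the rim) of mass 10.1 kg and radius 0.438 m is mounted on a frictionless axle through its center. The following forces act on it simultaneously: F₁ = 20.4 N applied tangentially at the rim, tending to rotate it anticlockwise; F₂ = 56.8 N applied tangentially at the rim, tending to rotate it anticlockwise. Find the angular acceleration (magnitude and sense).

α ≈ 17.5 rad/s², anticlockwise

I = MR² = (10.1)(0.438)² = 1.938 kg·m².
Taking anticlockwise as positive: τ₁ = +(20.4)(0.438) = +8.935 N·m; τ₂ = +(56.8)(0.438) = +24.88 N·m.
Net torque τ = 33.81 N·m.
α = τ/I = 33.81/1.938 = 17.45 rad/s².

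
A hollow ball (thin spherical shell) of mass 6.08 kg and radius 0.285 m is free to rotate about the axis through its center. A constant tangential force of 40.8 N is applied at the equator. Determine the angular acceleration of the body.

I = (2/3)MR² = (2/3)(6.08)(0.285)² = 0.3292 kg·m².
τ = F R = (40.8)(0.285) = 11.63 N·m.
From τ = Iα: α = 11.63/0.3292 = 35.32 rad/s².

α ≈ 35.3 rad/s²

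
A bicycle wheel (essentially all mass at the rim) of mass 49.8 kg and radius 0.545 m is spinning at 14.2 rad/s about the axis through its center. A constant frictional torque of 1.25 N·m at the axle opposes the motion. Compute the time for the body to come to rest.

I = MR² = (49.8)(0.545)² = 14.79 kg·m².
The net torque has magnitude 1.25 N·m, opposing ω.
|α| = τ/I = 1.250/14.79 = 0.08451 rad/s² (deceleration).
0 = ω₀ − |α|t ⇒ t = ω₀/|α| = 14.2/0.08451 = 168.0 s.

t ≈ 168 s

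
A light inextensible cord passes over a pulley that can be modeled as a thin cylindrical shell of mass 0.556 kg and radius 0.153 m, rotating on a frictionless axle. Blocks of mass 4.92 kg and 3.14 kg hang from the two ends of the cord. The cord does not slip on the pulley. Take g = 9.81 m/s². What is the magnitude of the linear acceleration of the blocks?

I = MR² = (0.556)(0.153)² = 0.01302 kg·m².
Heavier block: m₁g − T₁ = m₁a. Lighter block: T₂ − m₂g = m₂a.
Pulley: (T₁ − T₂)R = Iα = I(a/R), so T₁ − T₂ = (I/R²)a = 1·M_p a = 0.5560·a.
Adding the three: (m₁ − m₂)g = (m₁ + m₂ + 0.5560)a, so a = (4.92 − 3.14)(9.81)/(4.92 + 3.14 + 0.5560) = 2.027 m/s².

a ≈ 2.03 m/s²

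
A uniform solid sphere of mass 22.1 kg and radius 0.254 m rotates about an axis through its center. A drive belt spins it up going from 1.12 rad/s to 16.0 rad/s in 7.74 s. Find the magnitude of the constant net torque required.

τ ≈ 1.10 N·m

I = (2/5)MR² = (2/5)(22.1)(0.254)² = 0.5703 kg·m².
α = Δω/Δt = (16.0 − 1.12)/7.74 = 1.922 rad/s².
τ = Iα = (0.5703)(1.922) = 1.096 N·m.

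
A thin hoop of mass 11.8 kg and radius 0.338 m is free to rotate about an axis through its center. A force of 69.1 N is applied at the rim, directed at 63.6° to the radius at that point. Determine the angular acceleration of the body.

I = MR² = (11.8)(0.338)² = 1.348 kg·m².
Only the tangential component produces torque: τ = F R sinθ = (69.1)(0.338) sin 63.6° = 20.92 N·m.
From τ = Iα: α = 20.92/1.348 = 15.52 rad/s².

α ≈ 15.5 rad/s²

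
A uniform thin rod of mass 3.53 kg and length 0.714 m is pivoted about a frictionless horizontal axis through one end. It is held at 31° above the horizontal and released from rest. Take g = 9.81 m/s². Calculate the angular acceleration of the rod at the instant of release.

About the pivot, I = (1/3)ML² = (1/3)(3.53)(0.714)² = 0.5999 kg·m².
The weight acts at the center, a distance L/2 = 0.3570 m from the pivot; τ = Mg(L/2) cos 31° = 10.60 N·m.
α = τ/I = 10.60/0.5999 = 17.67 rad/s².
(Equivalently α = (3g/(2L)) cos 31° = 17.67 rad/s².)

α ≈ 17.7 rad/s²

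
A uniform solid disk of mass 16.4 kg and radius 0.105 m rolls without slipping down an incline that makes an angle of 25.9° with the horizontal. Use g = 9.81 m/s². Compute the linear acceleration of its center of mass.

Translation along the incline: Mg sinθ − f = Ma.
Rotation about the center: fR = Iα with I = ½MR². No-slip gives a = αR, so f = (I/R²)a = (1/2)M a.
Substituting: Mg sinθ = (1 + 0.5000)Ma, so a = g sinθ/(1 + 0.5000) = (9.81) sin 25.9° / 1.500 = 2.857 m/s².

a ≈ 2.86 m/s²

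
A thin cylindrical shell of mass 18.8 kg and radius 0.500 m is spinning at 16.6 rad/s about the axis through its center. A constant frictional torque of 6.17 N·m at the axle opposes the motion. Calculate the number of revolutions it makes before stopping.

I = MR² = (18.8)(0.500)² = 4.700 kg·m².
The net torque has magnitude 6.17 N·m, opposing ω.
|α| = τ/I = 6.170/4.700 = 1.313 rad/s² (deceleration).
ω² = ω₀² − 2|α|θ with ω = 0 ⇒ θ = ω₀²/(2|α|) = 105.0 rad = 16.70 rev.

≈ 16.7 revolutions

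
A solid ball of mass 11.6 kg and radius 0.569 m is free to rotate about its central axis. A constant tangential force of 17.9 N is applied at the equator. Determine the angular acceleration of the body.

α ≈ 6.78 rad/s²

I = (2/5)MR² = (2/5)(11.6)(0.569)² = 1.502 kg·m².
τ = F R = (17.9)(0.569) = 10.19 N·m.
From τ = Iα: α = 10.19/1.502 = 6.780 rad/s².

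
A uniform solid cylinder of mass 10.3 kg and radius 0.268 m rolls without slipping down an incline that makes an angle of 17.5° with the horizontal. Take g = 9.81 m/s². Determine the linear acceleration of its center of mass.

Translation along the incline: Mg sinθ − f = Ma.
Rotation about the center: fR = Iα with I = ½MR². No-slip gives a = αR, so f = (I/R²)a = (1/2)M a.
Substituting: Mg sinθ = (1 + 0.5000)Ma, so a = g sinθ/(1 + 0.5000) = (9.81) sin 17.5° / 1.500 = 1.967 m/s².

a ≈ 1.97 m/s²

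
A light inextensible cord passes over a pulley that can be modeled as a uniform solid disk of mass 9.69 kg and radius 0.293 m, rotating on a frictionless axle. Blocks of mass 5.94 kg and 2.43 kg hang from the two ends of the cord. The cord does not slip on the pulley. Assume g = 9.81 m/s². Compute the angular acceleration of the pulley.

I = ½MR² = (1/2)(9.69)(0.293)² = 0.4159 kg·m².
Heavier block: m₁g − T₁ = m₁a. Lighter block: T₂ − m₂g = m₂a.
Pulley: (T₁ − T₂)R = Iα = I(a/R), so T₁ − T₂ = (I/R²)a = (1/2)M_p a = 4.845·a.
Adding the three: (m₁ − m₂)g = (m₁ + m₂ + 4.845)a, so a = (5.94 − 2.43)(9.81)/(5.94 + 2.43 + 4.845) = 2.606 m/s².
α = a/R = 2.606/0.293 = 8.893 rad/s².

α ≈ 8.89 rad/s²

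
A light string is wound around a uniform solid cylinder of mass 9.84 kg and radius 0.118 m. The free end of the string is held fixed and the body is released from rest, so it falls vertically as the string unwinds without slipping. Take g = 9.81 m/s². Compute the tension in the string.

Translation: Mg − T = Ma. Rotation about the center: TR = Iα with I = ½MR².
With a = αR: T = (I/R²)a = (1/2)M a, so Mg = (1 + 0.5000)Ma.
a = g/(1 + 0.5000) = 9.81/1.500 = 6.540 m/s².
T = 0.5000·M·a = (0.5000)(9.84)(6.540) = 32.18 N.

T ≈ 32.2 N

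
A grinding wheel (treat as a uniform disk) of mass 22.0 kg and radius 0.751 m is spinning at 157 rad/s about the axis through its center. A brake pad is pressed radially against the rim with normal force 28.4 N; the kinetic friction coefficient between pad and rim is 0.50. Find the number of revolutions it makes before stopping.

≈ 1140 revolutions

I = ½MR² = (1/2)(22.0)(0.751)² = 6.204 kg·m².
Friction force f = μN = (0.50)(28.4) = 14.20 N at the rim; torque magnitude τ = fR = 10.66 N·m, opposing ω.
|α| = τ/I = 10.66/6.204 = 1.719 rad/s² (deceleration).
ω² = ω₀² − 2|α|θ with ω = 0 ⇒ θ = ω₀²/(2|α|) = 7170 rad = 1141 rev.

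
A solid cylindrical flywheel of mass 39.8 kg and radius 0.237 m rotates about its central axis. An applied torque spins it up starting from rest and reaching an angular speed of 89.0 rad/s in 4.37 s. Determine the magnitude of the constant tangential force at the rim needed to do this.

I = ½MR² = (1/2)(39.8)(0.237)² = 1.118 kg·m².
α = Δω/Δt = (89.0 − 0)/4.37 = 20.37 rad/s².
The required torque is τ = Iα = (1.118)(20.37) = 22.76 N·m.
A tangential force at the rim gives τ = FR, so F = τ/R = 22.76/0.237 = 96.05 N.

F ≈ 96.1 N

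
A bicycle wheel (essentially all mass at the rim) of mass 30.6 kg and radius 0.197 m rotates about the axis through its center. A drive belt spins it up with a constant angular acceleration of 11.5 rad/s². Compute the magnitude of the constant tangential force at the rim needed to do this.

F ≈ 69.3 N

I = MR² = (30.6)(0.197)² = 1.188 kg·m².
The required torque is τ = Iα = (1.188)(11.50) = 13.66 N·m.
A tangential force at the rim gives τ = FR, so F = τ/R = 13.66/0.197 = 69.32 N.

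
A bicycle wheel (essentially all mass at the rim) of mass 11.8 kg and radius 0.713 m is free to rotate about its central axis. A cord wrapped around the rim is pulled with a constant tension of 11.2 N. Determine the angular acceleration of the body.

I = MR² = (11.8)(0.713)² = 5.999 kg·m².
τ = F R = (11.2)(0.713) = 7.986 N·m.
From τ = Iα: α = 7.986/5.999 = 1.331 rad/s².

α ≈ 1.33 rad/s²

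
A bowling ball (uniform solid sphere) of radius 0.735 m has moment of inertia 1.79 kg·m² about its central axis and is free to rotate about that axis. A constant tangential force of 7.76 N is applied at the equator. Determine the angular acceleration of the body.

τ = F R = (7.76)(0.735) = 5.704 N·m.
From τ = Iα: α = 5.704/1.790 = 3.186 rad/s².

α ≈ 3.19 rad/s²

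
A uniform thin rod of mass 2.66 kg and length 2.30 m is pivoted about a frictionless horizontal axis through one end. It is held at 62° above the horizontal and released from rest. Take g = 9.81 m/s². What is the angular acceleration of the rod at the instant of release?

About the pivot, I = (1/3)ML² = (1/3)(2.66)(2.30)² = 4.690 kg·m².
The weight acts at the center, a distance L/2 = 1.150 m from the pivot; τ = Mg(L/2) cos 62° = 14.09 N·m.
α = τ/I = 14.09/4.690 = 3.004 rad/s².
(Equivalently α = (3g/(2L)) cos 62° = 3.004 rad/s².)

α ≈ 3.00 rad/s²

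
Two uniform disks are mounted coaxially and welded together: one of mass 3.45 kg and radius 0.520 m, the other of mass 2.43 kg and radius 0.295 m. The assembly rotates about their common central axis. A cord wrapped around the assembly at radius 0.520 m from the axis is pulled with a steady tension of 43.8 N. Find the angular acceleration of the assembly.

I = ½M₁R₁² + ½M₂R₂² = ½(3.45)(0.520)² + ½(2.43)(0.295)² = 0.5722 kg·m².
τ = F r = (43.8)(0.520) = 22.78 N·m.
α = τ/I = 22.78/0.5722 = 39.81 rad/s².

α ≈ 39.8 rad/s²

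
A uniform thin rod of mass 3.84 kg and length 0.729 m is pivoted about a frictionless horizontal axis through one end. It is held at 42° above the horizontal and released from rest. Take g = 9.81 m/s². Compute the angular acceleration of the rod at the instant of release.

α ≈ 15.0 rad/s²

About the pivot, I = (1/3)ML² = (1/3)(3.84)(0.729)² = 0.6802 kg·m².
The weight acts at the center, a distance L/2 = 0.3645 m from the pivot; τ = Mg(L/2) cos 42° = 10.20 N·m.
α = τ/I = 10.20/0.6802 = 15.00 rad/s².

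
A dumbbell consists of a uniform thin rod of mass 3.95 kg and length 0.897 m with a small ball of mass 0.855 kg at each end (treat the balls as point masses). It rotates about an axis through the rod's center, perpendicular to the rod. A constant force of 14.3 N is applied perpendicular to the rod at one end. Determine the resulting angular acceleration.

I_rod = (1/12)ML² = (1/12)(3.95)(0.897)² = 0.2649 kg·m².
I_balls = 2·m·(L/2)² = 2(0.855)(0.4485)² = 0.3440 kg·m².
Total I = 0.6088 kg·m².
τ = F·(L/2) = (14.3)(0.449) = 6.414 N·m.
α = τ/I = 6.414/0.6088 = 10.53 rad/s².

α ≈ 10.5 rad/s²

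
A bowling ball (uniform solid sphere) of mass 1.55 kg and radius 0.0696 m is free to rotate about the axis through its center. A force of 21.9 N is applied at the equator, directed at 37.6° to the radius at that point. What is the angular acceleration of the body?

I = (2/5)MR² = (2/5)(1.55)(0.0696)² = 0.003003 kg·m².
Only the tangential component produces torque: τ = F R sinθ = (21.9)(0.0696) sin 37.6° = 0.9300 N·m.
Newton's second law for rotation, τ = Iα, gives α = τ/I = 0.9300/0.003003 = 309.7 rad/s².

α ≈ 310 rad/s²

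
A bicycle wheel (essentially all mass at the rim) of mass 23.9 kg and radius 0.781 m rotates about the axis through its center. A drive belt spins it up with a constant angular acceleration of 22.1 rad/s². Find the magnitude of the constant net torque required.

τ ≈ 322 N·m

I = MR² = (23.9)(0.781)² = 14.58 kg·m².
τ = Iα = (14.58)(22.10) = 322.2 N·m.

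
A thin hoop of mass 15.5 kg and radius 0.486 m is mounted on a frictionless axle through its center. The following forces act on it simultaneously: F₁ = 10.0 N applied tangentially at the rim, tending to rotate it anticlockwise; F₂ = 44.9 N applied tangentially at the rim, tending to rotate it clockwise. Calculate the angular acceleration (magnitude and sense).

I = MR² = (15.5)(0.486)² = 3.661 kg·m².
Taking anticlockwise as positive: τ₁ = +(10.0)(0.486) = +4.860 N·m; τ₂ = −(44.9)(0.486) = −21.82 N·m.
Net torque τ = -16.96 N·m.
α = τ/I = -16.96/3.661 = -4.633 rad/s².

α ≈ 4.63 rad/s², clockwise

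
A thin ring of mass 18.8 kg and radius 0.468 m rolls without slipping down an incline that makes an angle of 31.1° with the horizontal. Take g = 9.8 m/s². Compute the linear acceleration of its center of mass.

Translation along the incline: Mg sinθ − f = Ma.
Rotation about the center: fR = Iα with I = MR². No-slip gives a = αR, so f = (I/R²)a = M a.
Substituting: Mg sinθ = (1 + 1.000)Ma, so a = g sinθ/(1 + 1.000) = (9.8) sin 31.1° / 2.000 = 2.531 m/s².

a ≈ 2.53 m/s²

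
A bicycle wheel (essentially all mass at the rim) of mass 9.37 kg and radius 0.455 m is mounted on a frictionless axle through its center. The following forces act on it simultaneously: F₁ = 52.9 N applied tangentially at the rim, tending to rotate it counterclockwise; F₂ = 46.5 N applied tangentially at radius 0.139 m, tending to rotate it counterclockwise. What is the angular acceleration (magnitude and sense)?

I = MR² = (9.37)(0.455)² = 1.940 kg·m².
Taking counterclockwise as positive: τ₁ = +(52.9)(0.455) = +24.07 N·m; τ₂ = +(46.5)(0.139) = +6.464 N·m.
Net torque τ = 30.53 N·m.
α = τ/I = 30.53/1.940 = 15.74 rad/s².

α ≈ 15.7 rad/s², counterclockwise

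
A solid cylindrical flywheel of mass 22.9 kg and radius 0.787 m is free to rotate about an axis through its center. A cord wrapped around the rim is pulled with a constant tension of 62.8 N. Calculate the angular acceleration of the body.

α ≈ 6.97 rad/s²

I = ½MR² = (1/2)(22.9)(0.787)² = 7.092 kg·m².
τ = F R = (62.8)(0.787) = 49.42 N·m.
Newton's second law for rotation, τ = Iα, gives α = τ/I = 49.42/7.092 = 6.969 rad/s².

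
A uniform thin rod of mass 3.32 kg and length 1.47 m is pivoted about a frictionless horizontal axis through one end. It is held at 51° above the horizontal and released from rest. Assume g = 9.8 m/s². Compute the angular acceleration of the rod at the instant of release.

About the pivot, I = (1/3)ML² = (1/3)(3.32)(1.47)² = 2.391 kg·m².
The weight acts at the center, a distance L/2 = 0.7350 m from the pivot; τ = Mg(L/2) cos 51° = 15.05 N·m.
α = τ/I = 15.05/2.391 = 6.293 rad/s².

α ≈ 6.29 rad/s²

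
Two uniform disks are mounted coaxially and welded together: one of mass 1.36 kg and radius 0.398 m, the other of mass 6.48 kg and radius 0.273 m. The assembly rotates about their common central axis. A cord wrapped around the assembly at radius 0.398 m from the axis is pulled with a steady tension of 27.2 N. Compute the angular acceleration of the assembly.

α ≈ 31.0 rad/s²

I = ½M₁R₁² + ½M₂R₂² = ½(1.36)(0.398)² + ½(6.48)(0.273)² = 0.3492 kg·m².
τ = F r = (27.2)(0.398) = 10.83 N·m.
α = τ/I = 10.83/0.3492 = 31.00 rad/s².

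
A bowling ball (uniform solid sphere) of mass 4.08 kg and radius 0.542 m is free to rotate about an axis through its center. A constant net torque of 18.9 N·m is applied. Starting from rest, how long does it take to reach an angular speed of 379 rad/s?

I = (2/5)MR² = (2/5)(4.08)(0.542)² = 0.4794 kg·m².
α = τ/I = 18.9/0.4794 = 39.42 rad/s².
ω = αt ⇒ t = ω/α = 379/39.42 = 9.614 s.

t ≈ 9.61 s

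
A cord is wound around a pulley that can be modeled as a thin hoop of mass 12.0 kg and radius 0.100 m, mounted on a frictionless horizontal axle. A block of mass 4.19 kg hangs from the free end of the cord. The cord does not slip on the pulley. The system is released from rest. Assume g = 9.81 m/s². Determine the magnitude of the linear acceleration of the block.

a ≈ 2.54 m/s²

I = MR² = (12.0)(0.100)² = 0.1200 kg·m².
Block: mg − T = ma. Pulley: TR = Iα. No-slip: a = αR, so T = (I/R²)a = 12.00·a.
Then mg = (m + 12.00)a, so a = (4.19)(9.81)/(4.19 + 12.00) = 2.539 m/s².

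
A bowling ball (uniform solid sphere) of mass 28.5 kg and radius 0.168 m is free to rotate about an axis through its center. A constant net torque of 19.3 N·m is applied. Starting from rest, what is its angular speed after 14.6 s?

I = (2/5)MR² = (2/5)(28.5)(0.168)² = 0.3218 kg·m².
α = τ/I = 19.3/0.3218 = 59.98 rad/s².
ω = ω₀ + αt = 0 + (59.98)(14.6) = 875.8 rad/s.

ω ≈ 876 rad/s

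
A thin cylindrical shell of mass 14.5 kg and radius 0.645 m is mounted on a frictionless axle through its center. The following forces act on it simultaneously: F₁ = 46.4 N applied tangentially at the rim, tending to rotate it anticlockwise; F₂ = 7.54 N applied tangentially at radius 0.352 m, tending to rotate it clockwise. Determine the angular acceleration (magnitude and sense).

α ≈ 4.52 rad/s², anticlockwise

I = MR² = (14.5)(0.645)² = 6.032 kg·m².
Taking anticlockwise as positive: τ₁ = +(46.4)(0.645) = +29.93 N·m; τ₂ = −(7.54)(0.352) = −2.654 N·m.
Net torque τ = 27.27 N·m.
α = τ/I = 27.27/6.032 = 4.521 rad/s².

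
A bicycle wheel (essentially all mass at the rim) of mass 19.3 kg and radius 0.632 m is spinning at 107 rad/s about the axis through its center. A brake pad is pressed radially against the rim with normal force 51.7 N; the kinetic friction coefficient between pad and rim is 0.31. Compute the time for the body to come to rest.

I = MR² = (19.3)(0.632)² = 7.709 kg·m².
Friction force f = μN = (0.31)(51.7) = 16.03 N at the rim; torque magnitude τ = fR = 10.13 N·m, opposing ω.
|α| = τ/I = 10.13/7.709 = 1.314 rad/s² (deceleration).
0 = ω₀ − |α|t ⇒ t = ω₀/|α| = 107/1.314 = 81.43 s.

t ≈ 81.4 s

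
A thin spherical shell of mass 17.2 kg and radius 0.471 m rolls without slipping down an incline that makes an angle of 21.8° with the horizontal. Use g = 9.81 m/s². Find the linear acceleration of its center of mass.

Translation along the incline: Mg sinθ − f = Ma.
Rotation about the center: fR = Iα with I = (2/3)MR². No-slip gives a = αR, so f = (I/R²)a = (2/3)M a.
Substituting: Mg sinθ = (1 + 0.6667)Ma, so a = g sinθ/(1 + 0.6667) = (9.81) sin 21.8° / 1.667 = 2.186 m/s².

a ≈ 2.19 m/s²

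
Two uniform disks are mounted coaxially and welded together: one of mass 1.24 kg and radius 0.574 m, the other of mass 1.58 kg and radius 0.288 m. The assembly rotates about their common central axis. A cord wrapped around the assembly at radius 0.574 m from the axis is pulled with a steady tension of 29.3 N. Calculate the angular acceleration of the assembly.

I = ½M₁R₁² + ½M₂R₂² = ½(1.24)(0.574)² + ½(1.58)(0.288)² = 0.2698 kg·m².
τ = F r = (29.3)(0.574) = 16.82 N·m.
α = τ/I = 16.82/0.2698 = 62.34 rad/s².

α ≈ 62.3 rad/s²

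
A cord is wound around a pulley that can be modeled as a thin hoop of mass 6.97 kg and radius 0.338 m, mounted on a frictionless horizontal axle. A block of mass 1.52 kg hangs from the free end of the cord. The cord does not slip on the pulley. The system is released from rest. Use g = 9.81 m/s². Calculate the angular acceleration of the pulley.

I = MR² = (6.97)(0.338)² = 0.7963 kg·m².
Block: mg − T = ma. Pulley: TR = Iα. No-slip: a = αR, so T = (I/R²)a = 6.970·a.
Then mg = (m + 6.970)a, so a = (1.52)(9.81)/(1.52 + 6.970) = 1.756 m/s².
α = a/R = 1.756/0.338 = 5.196 rad/s².

α ≈ 5.20 rad/s²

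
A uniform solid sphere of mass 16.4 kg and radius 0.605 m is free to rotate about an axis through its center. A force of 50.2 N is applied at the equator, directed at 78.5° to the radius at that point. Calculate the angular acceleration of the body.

I = (2/5)MR² = (2/5)(16.4)(0.605)² = 2.401 kg·m².
Only the tangential component produces torque: τ = F R sinθ = (50.2)(0.605) sin 78.5° = 29.76 N·m.
From τ = Iα: α = 29.76/2.401 = 12.39 rad/s².

α ≈ 12.4 rad/s²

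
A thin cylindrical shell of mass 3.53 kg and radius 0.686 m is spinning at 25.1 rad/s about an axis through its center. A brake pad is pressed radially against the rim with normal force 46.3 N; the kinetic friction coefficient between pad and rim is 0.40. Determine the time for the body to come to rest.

t ≈ 3.28 s

I = MR² = (3.53)(0.686)² = 1.661 kg·m².
Friction force f = μN = (0.40)(46.3) = 18.52 N at the rim; torque magnitude τ = fR = 12.70 N·m, opposing ω.
|α| = τ/I = 12.70/1.661 = 7.648 rad/s² (deceleration).
0 = ω₀ − |α|t ⇒ t = ω₀/|α| = 25.1/7.648 = 3.282 s.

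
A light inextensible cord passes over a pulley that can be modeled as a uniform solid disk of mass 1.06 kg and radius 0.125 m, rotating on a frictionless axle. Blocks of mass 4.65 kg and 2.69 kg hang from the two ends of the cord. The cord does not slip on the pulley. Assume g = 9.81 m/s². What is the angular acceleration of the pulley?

α ≈ 19.5 rad/s²

I = ½MR² = (1/2)(1.06)(0.125)² = 0.008281 kg·m².
Heavier block: m₁g − T₁ = m₁a. Lighter block: T₂ − m₂g = m₂a.
Pulley: (T₁ − T₂)R = Iα = I(a/R), so T₁ − T₂ = (I/R²)a = (1/2)M_p a = 0.5300·a.
Adding the three: (m₁ − m₂)g = (m₁ + m₂ + 0.5300)a, so a = (4.65 − 2.69)(9.81)/(4.65 + 2.69 + 0.5300) = 2.443 m/s².
α = a/R = 2.443/0.125 = 19.55 rad/s².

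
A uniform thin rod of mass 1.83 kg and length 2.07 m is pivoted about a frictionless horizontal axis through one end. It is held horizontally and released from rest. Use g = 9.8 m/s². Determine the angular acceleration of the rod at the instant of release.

About the pivot, I = (1/3)ML² = (1/3)(1.83)(2.07)² = 2.614 kg·m².
The weight acts at the center, a distance L/2 = 1.035 m from the pivot; τ = Mg(L/2) = 18.56 N·m.
α = τ/I = 18.56/2.614 = 7.101 rad/s².
(Equivalently α = (3g/(2L)) = 7.101 rad/s².)

α ≈ 7.10 rad/s²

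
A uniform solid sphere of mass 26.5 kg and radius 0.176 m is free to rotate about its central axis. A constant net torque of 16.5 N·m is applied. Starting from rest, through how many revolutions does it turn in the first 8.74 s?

≈ 305 revolutions

I = (2/5)MR² = (2/5)(26.5)(0.176)² = 0.3283 kg·m².
α = τ/I = 16.5/0.3283 = 50.25 rad/s².
θ = ½αt² = ½(50.25)(8.74)² = 1919 rad.
Revolutions = θ/(2π) = 305.5.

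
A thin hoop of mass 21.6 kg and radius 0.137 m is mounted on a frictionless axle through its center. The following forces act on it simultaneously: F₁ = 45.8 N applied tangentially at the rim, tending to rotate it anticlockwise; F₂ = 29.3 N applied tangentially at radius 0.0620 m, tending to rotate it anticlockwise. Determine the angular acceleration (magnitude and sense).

α ≈ 20.0 rad/s², anticlockwise

I = MR² = (21.6)(0.137)² = 0.4054 kg·m².
Taking anticlockwise as positive: τ₁ = +(45.8)(0.137) = +6.275 N·m; τ₂ = +(29.3)(0.0620) = +1.817 N·m.
Net torque τ = 8.091 N·m.
α = τ/I = 8.091/0.4054 = 19.96 rad/s².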